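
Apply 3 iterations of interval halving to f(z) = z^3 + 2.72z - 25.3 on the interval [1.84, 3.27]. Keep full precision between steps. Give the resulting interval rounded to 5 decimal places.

[2.55500, 2.73375]

f(1.840000) = -14.065696, f(3.270000) = 18.560183 (opposite signs)
step 1: m = 2.555000, f(m) = -1.671296 < 0 → root in [2.555000, 3.270000]
step 2: m = 2.912500, f(m) = 7.327736 > 0 → root in [2.555000, 2.912500]
step 3: m = 2.733750, f(m) = 2.566177 > 0 → root in [2.555000, 2.733750]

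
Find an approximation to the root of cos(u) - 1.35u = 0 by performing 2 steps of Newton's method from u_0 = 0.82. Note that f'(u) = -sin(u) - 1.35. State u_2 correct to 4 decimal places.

0.6080

u_0 = 0.820000: f = -0.424779, f' = -2.081146 → u_1 = 0.820000 - (-0.424779)/(-2.081146) = 0.615892
u_1 = 0.615892: f = -0.015195, f' = -1.927687 → u_2 = 0.615892 - (-0.015195)/(-1.927687) = 0.608009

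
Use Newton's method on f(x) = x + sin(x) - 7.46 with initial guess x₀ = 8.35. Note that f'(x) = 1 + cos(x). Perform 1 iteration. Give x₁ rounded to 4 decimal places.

x_0 = 8.350000: f = 1.769484, f' = 0.524072 → x_1 = 8.350000 - (1.769484)/(0.524072) = 4.973588

4.9736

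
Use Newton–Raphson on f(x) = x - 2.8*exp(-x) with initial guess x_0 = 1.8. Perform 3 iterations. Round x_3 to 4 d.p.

f'(x) = 1 + 2.8*exp(-x)
x_0 = 1.800000: f = 1.337163, f' = 1.462837 → x_1 = 1.800000 - (1.337163)/(1.462837) = 0.885911
x_1 = 0.885911: f = -0.268636, f' = 2.154547 → x_2 = 0.885911 - (-0.268636)/(2.154547) = 1.010594
x_2 = 1.010594: f = -0.008613, f' = 2.019207 → x_3 = 1.010594 - (-0.008613)/(2.019207) = 1.014860

1.0149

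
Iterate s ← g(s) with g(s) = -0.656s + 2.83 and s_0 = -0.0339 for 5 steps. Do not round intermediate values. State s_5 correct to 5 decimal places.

s_1 = g(-0.033900) = 2.852238
s_2 = g(2.852238) = 0.958932
s_3 = g(0.958932) = 2.200941
s_4 = g(2.200941) = 1.386183
s_5 = g(1.386183) = 1.920664

1.92066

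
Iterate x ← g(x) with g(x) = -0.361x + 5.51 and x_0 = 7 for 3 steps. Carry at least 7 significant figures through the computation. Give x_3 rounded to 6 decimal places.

3.909638

x_1 = g(7.000000) = 2.983000
x_2 = g(2.983000) = 4.433137
x_3 = g(4.433137) = 3.909638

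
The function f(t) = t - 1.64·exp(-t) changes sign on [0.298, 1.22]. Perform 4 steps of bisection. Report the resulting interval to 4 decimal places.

f(0.298000) = -0.919374, f(1.220000) = 0.735823 (opposite signs)
step 1: m = 0.759000, f(m) = -0.008740 < 0 → root in [0.759000, 1.220000]
step 2: m = 0.989500, f(m) = 0.379809 > 0 → root in [0.759000, 0.989500]
step 3: m = 0.874250, f(m) = 0.190083 > 0 → root in [0.759000, 0.874250]
step 4: m = 0.816625, f(m) = 0.091875 > 0 → root in [0.759000, 0.816625]

[0.7590, 0.8166]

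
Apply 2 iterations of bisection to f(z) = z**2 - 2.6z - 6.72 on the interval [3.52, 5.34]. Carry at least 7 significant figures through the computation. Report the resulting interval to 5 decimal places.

f(3.520000) = -3.481600, f(5.340000) = 7.911600 (opposite signs)
step 1: m = 4.430000, f(m) = 1.386900 > 0 → root in [3.520000, 4.430000]
step 2: m = 3.975000, f(m) = -1.254375 < 0 → root in [3.975000, 4.430000]

[3.97500, 4.43000]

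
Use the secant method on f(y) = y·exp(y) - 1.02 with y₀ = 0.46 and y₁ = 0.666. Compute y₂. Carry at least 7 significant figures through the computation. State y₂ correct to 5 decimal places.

0.56572

f(y_0) = -0.291326, f(y_1) = 0.276326
y_2 = 0.666000 - (0.276326)·(0.666000 - 0.460000)/(0.276326 - (-0.291326)) = 0.565722; f(y_2) = -0.023924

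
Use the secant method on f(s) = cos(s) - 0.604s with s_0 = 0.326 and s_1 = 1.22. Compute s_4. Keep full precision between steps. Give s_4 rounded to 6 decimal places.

Secant update: s_(k+1) = s_k − f(s_k)·(s_k − s_(k-1))/(f(s_k) − f(s_(k-1))).
f(s_0) = 0.750427, f(s_1) = -0.393234
s_2 = 1.220000 - (-0.393234)·(1.220000 - 0.326000)/(-0.393234 - (0.750427)) = 0.912609; f(s_2) = 0.060468
s_3 = 0.912609 - (0.060468)·(0.912609 - 1.220000)/(0.060468 - (-0.393234)) = 0.953577; f(s_3) = 0.002809
s_4 = 0.953577 - (0.002809)·(0.953577 - 0.912609)/(0.002809 - (0.060468)) = 0.955573; f(s_4) = -0.000025

0.955573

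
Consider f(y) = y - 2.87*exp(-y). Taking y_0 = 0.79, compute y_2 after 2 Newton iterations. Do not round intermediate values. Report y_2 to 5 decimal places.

f'(y) = 1 + 2.87*exp(-y)
y_0 = 0.790000: f = -0.512535, f' = 2.302535 → y_1 = 0.790000 - (-0.512535)/(2.302535) = 1.012596
y_1 = 1.012596: f = -0.030003, f' = 2.042599 → y_2 = 1.012596 - (-0.030003)/(2.042599) = 1.027284

1.02728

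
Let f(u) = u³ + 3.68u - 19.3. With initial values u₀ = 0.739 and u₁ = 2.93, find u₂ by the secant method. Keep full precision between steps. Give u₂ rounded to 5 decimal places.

1.81917

f(u_0) = -16.176897, f(u_1) = 16.636157
u_2 = 2.930000 - (16.636157)·(2.930000 - 0.739000)/(16.636157 - (-16.176897)) = 1.819167; f(u_2) = -6.585170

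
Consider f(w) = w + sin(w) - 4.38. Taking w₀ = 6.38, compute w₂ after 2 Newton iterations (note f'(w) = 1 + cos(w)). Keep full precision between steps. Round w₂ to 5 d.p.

5.24464

w_0 = 6.380000: f = 2.096664, f' = 1.995317 → w_1 = 6.380000 - (2.096664)/(1.995317) = 5.329208
w_1 = 5.329208: f = 0.133485, f' = 1.578443 → w_2 = 5.329208 - (0.133485)/(1.578443) = 5.244640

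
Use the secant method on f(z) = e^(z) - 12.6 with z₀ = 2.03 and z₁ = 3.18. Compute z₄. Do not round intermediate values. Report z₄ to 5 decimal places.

2.53734

Secant update: z_(k+1) = z_k − f(z_k)·(z_k − z_(k-1))/(f(z_k) − f(z_(k-1))).
f(z_0) = -4.985914, f(z_1) = 11.446754
z_2 = 3.180000 - (11.446754)·(3.180000 - 2.030000)/(11.446754 - (-4.985914)) = 2.378927; f(z_2) = -1.806685
z_3 = 2.378927 - (-1.806685)·(2.378927 - 3.180000)/(-1.806685 - (11.446754)) = 2.488128; f(z_3) = -0.561284
z_4 = 2.488128 - (-0.561284)·(2.488128 - 2.378927)/(-0.561284 - (-1.806685)) = 2.537343; f(z_4) = 0.046026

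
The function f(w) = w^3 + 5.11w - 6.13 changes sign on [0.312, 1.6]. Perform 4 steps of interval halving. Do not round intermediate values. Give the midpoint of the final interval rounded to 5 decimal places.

0.99625

f(0.312000) = -4.505309, f(1.600000) = 6.142000 (opposite signs)
step 1: m = 0.956000, f(m) = -0.371117 < 0 → root in [0.956000, 1.600000]
step 2: m = 1.278000, f(m) = 2.487917 > 0 → root in [0.956000, 1.278000]
step 3: m = 1.117000, f(m) = 0.971539 > 0 → root in [0.956000, 1.117000]
step 4: m = 1.036500, f(m) = 0.280060 > 0 → root in [0.956000, 1.036500]
Midpoint of [0.956000, 1.036500] = 0.996250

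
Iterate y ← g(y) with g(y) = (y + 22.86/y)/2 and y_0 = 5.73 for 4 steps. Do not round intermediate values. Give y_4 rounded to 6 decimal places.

4.781213

y_1 = g(5.730000) = 4.859764
y_2 = g(4.859764) = 4.781848
y_3 = g(4.781848) = 4.781213
y_4 = g(4.781213) = 4.781213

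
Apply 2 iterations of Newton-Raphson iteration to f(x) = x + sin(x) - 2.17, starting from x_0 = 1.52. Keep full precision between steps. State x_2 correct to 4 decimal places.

f'(x) = 1 + cos(x)
x_0 = 1.520000: f = 0.348710, f' = 1.050774 → x_1 = 1.520000 - (0.348710)/(1.050774) = 1.188140
x_1 = 1.188140: f = -0.054184, f' = 1.373386 → x_2 = 1.188140 - (-0.054184)/(1.373386) = 1.227593

1.2276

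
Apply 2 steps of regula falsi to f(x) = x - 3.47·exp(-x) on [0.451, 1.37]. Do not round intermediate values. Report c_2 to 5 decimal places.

1.13396

False-position update: c = (a·f(b) − b·f(a))/(f(b) − f(a)); replace the endpoint whose sign matches f(c).
f(0.451000) = -1.759358, f(1.370000) = 0.488249
step 1: c = 1.170365, f(c) = 0.093785 > 0 → new bracket [0.451000, 1.170365]
step 2: c = 1.133959, f(c) = 0.017463 > 0 → new bracket [0.451000, 1.133959]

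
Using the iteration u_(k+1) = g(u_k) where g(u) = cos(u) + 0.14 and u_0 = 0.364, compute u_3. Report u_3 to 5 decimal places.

0.95609

u_1 = g(0.364000) = 1.074480
u_2 = g(1.074480) = 0.616189
u_3 = g(0.616189) = 0.956087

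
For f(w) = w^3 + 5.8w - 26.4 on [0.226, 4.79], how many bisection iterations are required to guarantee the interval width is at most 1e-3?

13

Initial width b − a = 4.79 − 0.226 = 4.564000.
After n steps the width is (b−a)/2^n; need (b−a)/2^n ≤ 1e-3.
So n ≥ log₂(4.564000/1e-3) = log₂(4564.0000) ≈ 12.1561.
Hence n = 13.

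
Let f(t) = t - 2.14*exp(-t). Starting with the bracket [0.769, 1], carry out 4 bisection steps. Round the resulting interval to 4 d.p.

[0.8701, 0.8845]

f(0.769000) = -0.222839, f(1.000000) = 0.212738 (opposite signs)
step 1: m = 0.884500, f(m) = 0.000850 > 0 → root in [0.769000, 0.884500]
step 2: m = 0.826750, f(m) = -0.109433 < 0 → root in [0.826750, 0.884500]
step 3: m = 0.855625, f(m) = -0.053912 < 0 → root in [0.855625, 0.884500]
step 4: m = 0.870063, f(m) = -0.026438 < 0 → root in [0.870063, 0.884500]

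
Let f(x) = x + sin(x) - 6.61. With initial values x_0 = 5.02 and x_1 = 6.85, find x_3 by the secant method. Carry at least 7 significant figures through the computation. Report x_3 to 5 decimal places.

f(x_0) = -2.543060, f(x_1) = 0.776948
x_2 = 6.850000 - (0.776948)·(6.850000 - 5.020000)/(0.776948 - (-2.543060)) = 6.421744; f(x_2) = -0.050141
x_3 = 6.421744 - (-0.050141)·(6.421744 - 6.850000)/(-0.050141 - (0.776948)) = 6.447706; f(x_3) = 0.001486

6.44771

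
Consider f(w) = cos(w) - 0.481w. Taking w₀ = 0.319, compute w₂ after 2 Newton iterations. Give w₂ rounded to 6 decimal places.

f'(w) = -sin(w) - 0.481
w_0 = 0.319000: f = 0.796111, f' = -0.794617 → w_1 = 0.319000 - (0.796111)/(-0.794617) = 1.320879
w_1 = 1.320879: f = -0.388019, f' = -1.449933 → w_2 = 1.320879 - (-0.388019)/(-1.449933) = 1.053267

1.053267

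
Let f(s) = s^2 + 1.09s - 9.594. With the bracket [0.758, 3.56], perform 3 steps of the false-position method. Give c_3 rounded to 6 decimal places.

2.593958

False-position update: c = (a·f(b) − b·f(a))/(f(b) − f(a)); replace the endpoint whose sign matches f(c).
f(0.758000) = -8.193216, f(3.560000) = 6.960000
step 1: c = 2.273018, f(c) = -1.949801 < 0 → new bracket [2.273018, 3.560000]
step 2: c = 2.554658, f(c) = -0.283145 < 0 → new bracket [2.554658, 3.560000]
step 3: c = 2.593958, f(c) = -0.037966 < 0 → new bracket [2.593958, 3.560000]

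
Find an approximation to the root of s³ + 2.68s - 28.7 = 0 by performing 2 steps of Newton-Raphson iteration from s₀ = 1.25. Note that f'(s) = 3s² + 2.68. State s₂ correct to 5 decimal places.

s_0 = 1.250000: f = -23.396875, f' = 7.367500 → s_1 = 1.250000 - (-23.396875)/(7.367500) = 4.425687
s_1 = 4.425687: f = 69.845477, f' = 61.440120 → s_2 = 4.425687 - (69.845477)/(61.440120) = 3.288881

3.28888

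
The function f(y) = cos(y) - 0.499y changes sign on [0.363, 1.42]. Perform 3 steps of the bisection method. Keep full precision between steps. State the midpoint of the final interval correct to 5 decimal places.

1.08969

f(0.363000) = 0.753699, f(1.420000) = -0.558355 (opposite signs)
step 1: m = 0.891500, f(m) = 0.183387 > 0 → root in [0.891500, 1.420000]
step 2: m = 1.155750, f(m) = -0.173487 < 0 → root in [0.891500, 1.155750]
step 3: m = 1.023625, f(m) = 0.009485 > 0 → root in [1.023625, 1.155750]
Midpoint of [1.023625, 1.155750] = 1.089687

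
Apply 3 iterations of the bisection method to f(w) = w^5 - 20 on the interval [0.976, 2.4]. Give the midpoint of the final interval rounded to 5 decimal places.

f(0.976000) = -19.114377, f(2.400000) = 59.626240 (opposite signs)
step 1: m = 1.688000, f(m) = -6.295531 < 0 → root in [1.688000, 2.400000]
step 2: m = 2.044000, f(m) = 15.678325 > 0 → root in [1.688000, 2.044000]
step 3: m = 1.866000, f(m) = 2.623417 > 0 → root in [1.688000, 1.866000]
Midpoint of [1.688000, 1.866000] = 1.777000

1.77700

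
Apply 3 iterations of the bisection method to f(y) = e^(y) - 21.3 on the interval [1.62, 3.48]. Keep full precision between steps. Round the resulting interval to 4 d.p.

f(1.620000) = -16.246910, f(3.480000) = 11.159722 (opposite signs)
step 1: m = 2.550000, f(m) = -8.492896 < 0 → root in [2.550000, 3.480000]
step 2: m = 3.015000, f(m) = -0.910909 < 0 → root in [3.015000, 3.480000]
step 3: m = 3.247500, f(m) = 4.425945 > 0 → root in [3.015000, 3.247500]

[3.0150, 3.2475]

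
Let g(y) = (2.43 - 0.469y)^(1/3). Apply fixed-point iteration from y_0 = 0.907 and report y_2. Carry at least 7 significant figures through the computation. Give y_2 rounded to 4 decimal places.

y_1 = g(0.907000) = 1.260890
y_2 = g(1.260890) = 1.225084

1.2251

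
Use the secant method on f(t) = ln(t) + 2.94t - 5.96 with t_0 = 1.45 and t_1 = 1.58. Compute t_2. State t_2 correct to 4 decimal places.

f(t_0) = -1.325436, f(t_1) = -0.857375
t_2 = 1.580000 - (-0.857375)·(1.580000 - 1.450000)/(-0.857375 - (-1.325436)) = 1.818129; f(t_2) = -0.016894

1.8181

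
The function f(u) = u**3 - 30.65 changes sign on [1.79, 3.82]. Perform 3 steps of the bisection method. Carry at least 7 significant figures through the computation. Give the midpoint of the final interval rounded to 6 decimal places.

f(1.790000) = -24.914661, f(3.820000) = 25.092968 (opposite signs)
step 1: m = 2.805000, f(m) = -8.580190 < 0 → root in [2.805000, 3.820000]
step 2: m = 3.312500, f(m) = 5.696924 > 0 → root in [2.805000, 3.312500]
step 3: m = 3.058750, f(m) = -2.032483 < 0 → root in [3.058750, 3.312500]
Midpoint of [3.058750, 3.312500] = 3.185625

3.185625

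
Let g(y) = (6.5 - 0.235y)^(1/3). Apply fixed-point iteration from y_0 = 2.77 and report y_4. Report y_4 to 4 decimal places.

y_1 = g(2.770000) = 1.801752
y_2 = g(1.801752) = 1.824820
y_3 = g(1.824820) = 1.824277
y_4 = g(1.824277) = 1.824290

1.8243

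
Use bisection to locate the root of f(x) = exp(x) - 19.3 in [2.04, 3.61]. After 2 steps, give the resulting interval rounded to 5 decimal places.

[2.82500, 3.21750]

f(2.040000) = -11.609391, f(3.610000) = 17.666053 (opposite signs)
step 1: m = 2.825000, f(m) = -2.439055 < 0 → root in [2.825000, 3.610000]
step 2: m = 3.217500, f(m) = 5.665628 > 0 → root in [2.825000, 3.217500]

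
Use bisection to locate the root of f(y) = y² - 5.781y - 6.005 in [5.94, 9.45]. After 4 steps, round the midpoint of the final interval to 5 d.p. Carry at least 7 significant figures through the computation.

f(5.940000) = -5.060540, f(9.450000) = 28.667050 (opposite signs)
step 1: m = 7.695000, f(m) = 8.723230 > 0 → root in [5.940000, 7.695000]
step 2: m = 6.817500, f(m) = 1.061339 > 0 → root in [5.940000, 6.817500]
step 3: m = 6.378750, f(m) = -2.192102 < 0 → root in [6.378750, 6.817500]
step 4: m = 6.598125, f(m) = -0.613507 < 0 → root in [6.598125, 6.817500]
Midpoint of [6.598125, 6.817500] = 6.707813

6.70781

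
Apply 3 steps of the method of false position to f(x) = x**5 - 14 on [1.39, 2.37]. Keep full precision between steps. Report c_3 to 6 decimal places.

False-position update: c = (a·f(b) − b·f(a))/(f(b) − f(a)); replace the endpoint whose sign matches f(c).
f(1.390000) = -8.811116, f(2.370000) = 60.772470
step 1: c = 1.514094, f(c) = -6.042733 < 0 → new bracket [1.514094, 2.370000]
step 2: c = 1.591502, f(c) = -3.789775 < 0 → new bracket [1.591502, 2.370000]
step 3: c = 1.637199, f(c) = -2.237289 < 0 → new bracket [1.637199, 2.370000]

1.637199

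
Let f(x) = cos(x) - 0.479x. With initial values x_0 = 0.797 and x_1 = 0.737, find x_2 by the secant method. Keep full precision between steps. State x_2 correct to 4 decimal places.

f(x_0) = 0.317093, f(x_1) = 0.387465
x_2 = 0.737000 - (0.387465)·(0.737000 - 0.797000)/(0.387465 - (0.317093)) = 1.067355; f(x_2) = -0.028821

1.0674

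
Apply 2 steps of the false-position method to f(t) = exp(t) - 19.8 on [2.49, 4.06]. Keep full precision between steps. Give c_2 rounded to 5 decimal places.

f(2.490000) = -7.738724, f(4.060000) = 38.174311
step 1: c = 2.754626, f(c) = -4.084833 < 0 → new bracket [2.754626, 4.060000]
step 2: c = 2.880806, f(c) = -1.971368 < 0 → new bracket [2.880806, 4.060000]

2.88081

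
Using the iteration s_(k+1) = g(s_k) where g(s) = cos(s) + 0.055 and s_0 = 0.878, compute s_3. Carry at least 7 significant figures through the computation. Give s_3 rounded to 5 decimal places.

s_1 = g(0.878000) = 0.693691
s_2 = g(0.693691) = 0.823891
s_3 = g(0.823891) = 0.734371

0.73437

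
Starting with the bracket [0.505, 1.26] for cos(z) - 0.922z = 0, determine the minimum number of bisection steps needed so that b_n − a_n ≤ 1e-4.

Initial width b − a = 1.26 − 0.505 = 0.755000.
After n steps the width is (b−a)/2^n; need (b−a)/2^n ≤ 1e-4.
So n ≥ log₂(0.755000/1e-4) = log₂(7550.0000) ≈ 12.8823.
Hence n = 13.

13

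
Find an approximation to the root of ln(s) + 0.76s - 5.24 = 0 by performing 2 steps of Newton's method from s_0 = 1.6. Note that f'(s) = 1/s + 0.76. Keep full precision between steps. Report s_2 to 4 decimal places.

s_0 = 1.600000: f = -3.553996, f' = 1.385000 → s_1 = 1.600000 - (-3.553996)/(1.385000) = 4.166062
s_1 = 4.166062: f = -0.646821, f' = 1.000035 → s_2 = 4.166062 - (-0.646821)/(1.000035) = 4.812861

4.8129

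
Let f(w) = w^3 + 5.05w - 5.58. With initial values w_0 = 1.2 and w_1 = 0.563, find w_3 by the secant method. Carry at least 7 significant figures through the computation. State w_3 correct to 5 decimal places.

0.94512

f(w_0) = 2.208000, f(w_1) = -2.558396
w_2 = 0.563000 - (-2.558396)·(0.563000 - 1.200000)/(-2.558396 - (2.208000)) = 0.904914; f(w_2) = -0.269177
w_3 = 0.904914 - (-0.269177)·(0.904914 - 0.563000)/(-0.269177 - (-2.558396)) = 0.945118; f(w_3) = 0.037070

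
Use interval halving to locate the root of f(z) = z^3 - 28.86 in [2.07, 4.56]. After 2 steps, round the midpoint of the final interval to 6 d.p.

3.003750

f(2.070000) = -19.990257, f(4.560000) = 65.958816 (opposite signs)
step 1: m = 3.315000, f(m) = 7.569281 > 0 → root in [2.070000, 3.315000]
step 2: m = 2.692500, f(m) = -9.340570 < 0 → root in [2.692500, 3.315000]
Midpoint of [2.692500, 3.315000] = 3.003750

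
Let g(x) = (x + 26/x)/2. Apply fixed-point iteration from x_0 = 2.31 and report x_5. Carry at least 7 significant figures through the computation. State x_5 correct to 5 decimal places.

5.09902

x_1 = g(2.310000) = 6.782706
x_2 = g(6.782706) = 5.307992
x_3 = g(5.307992) = 5.103133
x_4 = g(5.103133) = 5.099021
x_5 = g(5.099021) = 5.099020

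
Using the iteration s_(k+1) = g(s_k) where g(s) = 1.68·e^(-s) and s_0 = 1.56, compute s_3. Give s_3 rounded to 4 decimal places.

0.5161

s_1 = g(1.560000) = 0.353029
s_2 = g(0.353029) = 1.180296
s_3 = g(1.180296) = 0.516076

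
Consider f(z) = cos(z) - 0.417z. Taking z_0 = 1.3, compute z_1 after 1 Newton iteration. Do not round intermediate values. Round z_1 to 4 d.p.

1.1011

Newton update: z ← z − f(z)/f'(z).
f'(z) = -sin(z) - 0.417
z_0 = 1.300000: f = -0.274601, f' = -1.380558 → z_1 = 1.300000 - (-0.274601)/(-1.380558) = 1.101094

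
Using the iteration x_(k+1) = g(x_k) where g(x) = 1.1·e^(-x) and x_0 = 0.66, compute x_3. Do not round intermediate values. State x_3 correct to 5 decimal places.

0.58997

x_1 = g(0.660000) = 0.568536
x_2 = g(0.568536) = 0.622989
x_3 = g(0.622989) = 0.589973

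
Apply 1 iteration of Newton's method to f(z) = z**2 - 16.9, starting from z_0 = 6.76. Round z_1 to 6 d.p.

f'(z) = 2z
z_0 = 6.760000: f = 28.797600, f' = 13.520000 → z_1 = 6.760000 - (28.797600)/(13.520000) = 4.630000

4.630000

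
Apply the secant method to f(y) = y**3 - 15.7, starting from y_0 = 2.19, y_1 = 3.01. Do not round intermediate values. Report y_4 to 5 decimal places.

2.50426

Secant update: y_(k+1) = y_k − f(y_k)·(y_k − y_(k-1))/(f(y_k) − f(y_(k-1))).
f(y_0) = -5.196541, f(y_1) = 11.570901
y_2 = 3.010000 - (11.570901)·(3.010000 - 2.190000)/(11.570901 - (-5.196541)) = 2.444133; f(y_2) = -1.099269
y_3 = 2.444133 - (-1.099269)·(2.444133 - 3.010000)/(-1.099269 - (11.570901)) = 2.493228; f(y_3) = -0.201631
y_4 = 2.493228 - (-0.201631)·(2.493228 - 2.444133)/(-0.201631 - (-1.099269)) = 2.504256; f(y_4) = 0.004934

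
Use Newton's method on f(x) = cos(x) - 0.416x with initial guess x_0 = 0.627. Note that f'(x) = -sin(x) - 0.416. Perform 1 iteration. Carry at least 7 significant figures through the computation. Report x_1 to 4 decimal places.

Newton update: x ← x − f(x)/f'(x).
x_0 = 0.627000: f = 0.548959, f' = -1.002718 → x_1 = 0.627000 - (0.548959)/(-1.002718) = 1.174471

1.1745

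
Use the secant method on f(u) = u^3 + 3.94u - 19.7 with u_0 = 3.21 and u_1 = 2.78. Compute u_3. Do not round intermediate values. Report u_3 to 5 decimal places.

Secant update: u_(k+1) = u_k − f(u_k)·(u_k − u_(k-1))/(f(u_k) − f(u_(k-1))).
f(u_0) = 26.023561, f(u_1) = 12.738152
u_2 = 2.780000 - (12.738152)·(2.780000 - 3.210000)/(12.738152 - (26.023561)) = 2.367713; f(u_2) = 2.902336
u_3 = 2.367713 - (2.902336)·(2.367713 - 2.780000)/(2.902336 - (12.738152)) = 2.246056; f(u_3) = 0.480285

2.24606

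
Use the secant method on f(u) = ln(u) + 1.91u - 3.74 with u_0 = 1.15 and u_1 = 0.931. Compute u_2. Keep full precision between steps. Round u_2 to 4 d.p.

1.6383

f(u_0) = -1.403738, f(u_1) = -2.033286
u_2 = 0.931000 - (-2.033286)·(0.931000 - 1.150000)/(-2.033286 - (-1.403738)) = 1.638316; f(u_2) = -0.117146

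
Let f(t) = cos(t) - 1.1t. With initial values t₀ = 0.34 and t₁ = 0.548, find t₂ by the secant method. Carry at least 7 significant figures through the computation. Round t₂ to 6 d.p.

0.712031

f(t_0) = 0.568755, f(t_1) = 0.250768
t_2 = 0.548000 - (0.250768)·(0.548000 - 0.340000)/(0.250768 - (0.568755)) = 0.712031; f(t_2) = -0.026198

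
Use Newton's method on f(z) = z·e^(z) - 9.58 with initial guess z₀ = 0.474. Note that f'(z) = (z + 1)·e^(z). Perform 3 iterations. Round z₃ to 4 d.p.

2.7157

z_0 = 0.474000: f = -8.818563, f' = 2.367844 → z_1 = 0.474000 - (-8.818563)/(2.367844) = 4.198301
z_1 = 4.198301: f = 269.913981, f' = 346.067099 → z_2 = 4.198301 - (269.913981)/(346.067099) = 3.418354
z_2 = 3.418354: f = 94.745209, f' = 134.844346 → z_3 = 3.418354 - (94.745209)/(134.844346) = 2.715727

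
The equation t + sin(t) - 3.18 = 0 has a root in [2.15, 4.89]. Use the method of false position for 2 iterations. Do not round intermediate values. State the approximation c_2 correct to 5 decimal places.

2.86606

f(2.150000) = -0.193101, f(4.890000) = 0.725731
step 1: c = 2.725836, f(c) = -0.050282 < 0 → new bracket [2.725836, 4.890000]
step 2: c = 2.866063, f(c) = -0.041880 < 0 → new bracket [2.866063, 4.890000]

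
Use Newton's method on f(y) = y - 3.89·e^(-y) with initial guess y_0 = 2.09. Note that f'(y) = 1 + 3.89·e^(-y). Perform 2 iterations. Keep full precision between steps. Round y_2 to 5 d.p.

y_0 = 2.090000: f = 1.608857, f' = 1.481143 → y_1 = 2.090000 - (1.608857)/(1.481143) = 1.003773
y_1 = 1.003773: f = -0.421888, f' = 2.425661 → y_2 = 1.003773 - (-0.421888)/(2.425661) = 1.177700

1.17770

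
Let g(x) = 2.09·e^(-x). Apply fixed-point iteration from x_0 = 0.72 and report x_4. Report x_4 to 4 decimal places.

0.7831

x_1 = g(0.720000) = 1.017312
x_2 = g(1.017312) = 0.755672
x_3 = g(0.755672) = 0.981663
x_4 = g(0.981663) = 0.783097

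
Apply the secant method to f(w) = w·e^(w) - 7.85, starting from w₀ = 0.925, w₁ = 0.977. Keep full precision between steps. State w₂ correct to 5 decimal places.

f(w_0) = -5.517272, f(w_1) = -5.254624
w_2 = 0.977000 - (-5.254624)·(0.977000 - 0.925000)/(-5.254624 - (-5.517272)) = 2.017330; f(w_2) = 7.316746

2.01733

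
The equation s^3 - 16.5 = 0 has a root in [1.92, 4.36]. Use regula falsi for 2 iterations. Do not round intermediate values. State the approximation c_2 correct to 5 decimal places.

f(1.920000) = -9.422112, f(4.360000) = 66.381856
step 1: c = 2.223282, f(c) = -5.510360 < 0 → new bracket [2.223282, 4.360000]
step 2: c = 2.387056, f(c) = -2.898471 < 0 → new bracket [2.387056, 4.360000]

2.38706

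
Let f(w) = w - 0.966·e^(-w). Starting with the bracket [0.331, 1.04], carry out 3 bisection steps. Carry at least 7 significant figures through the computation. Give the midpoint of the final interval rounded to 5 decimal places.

0.55256

f(0.331000) = -0.362786, f(1.040000) = 0.698563 (opposite signs)
step 1: m = 0.685500, f(m) = 0.198792 > 0 → root in [0.331000, 0.685500]
step 2: m = 0.508250, f(m) = -0.072845 < 0 → root in [0.508250, 0.685500]
step 3: m = 0.596875, f(m) = 0.065064 > 0 → root in [0.508250, 0.596875]
Midpoint of [0.508250, 0.596875] = 0.552563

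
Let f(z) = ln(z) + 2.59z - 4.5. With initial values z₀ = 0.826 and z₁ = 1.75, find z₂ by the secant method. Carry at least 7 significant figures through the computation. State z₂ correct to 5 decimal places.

1.57598

f(z_0) = -2.551821, f(z_1) = 0.592116
z_2 = 1.750000 - (0.592116)·(1.750000 - 0.826000)/(0.592116 - (-2.551821)) = 1.575978; f(z_2) = 0.036658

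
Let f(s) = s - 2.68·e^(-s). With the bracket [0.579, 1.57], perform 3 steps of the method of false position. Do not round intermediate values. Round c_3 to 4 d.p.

0.9936

f(0.579000) = -0.923029, f(1.570000) = 1.012439
step 1: c = 1.051610, f(c) = 0.115286 > 0 → new bracket [0.579000, 1.051610]
step 2: c = 0.999135, f(c) = 0.012366 > 0 → new bracket [0.579000, 0.999135]
step 3: c = 0.993581, f(c) = 0.001316 > 0 → new bracket [0.579000, 0.993581]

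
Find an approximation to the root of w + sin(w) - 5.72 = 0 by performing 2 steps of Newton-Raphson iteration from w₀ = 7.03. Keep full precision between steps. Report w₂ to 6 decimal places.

f'(w) = 1 + cos(w)
w_0 = 7.030000: f = 1.989305, f' = 1.733856 → w_1 = 7.030000 - (1.989305)/(1.733856) = 5.882670
w_1 = 5.882670: f = -0.227222, f' = 1.920860 → w_2 = 5.882670 - (-0.227222)/(1.920860) = 6.000962

6.000962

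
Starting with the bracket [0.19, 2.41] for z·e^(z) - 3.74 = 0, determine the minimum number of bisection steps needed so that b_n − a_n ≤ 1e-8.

Initial width b − a = 2.41 − 0.19 = 2.220000.
After n steps the width is (b−a)/2^n; need (b−a)/2^n ≤ 1e-8.
So n ≥ log₂(2.220000/1e-8) = log₂(222000000.0000) ≈ 27.7260.
Hence n = 28.

28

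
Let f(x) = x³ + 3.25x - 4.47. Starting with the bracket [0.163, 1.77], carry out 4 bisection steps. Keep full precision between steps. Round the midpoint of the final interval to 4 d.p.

1.0167

f(0.163000) = -3.935919, f(1.770000) = 6.827733 (opposite signs)
step 1: m = 0.966500, f(m) = -0.426046 < 0 → root in [0.966500, 1.770000]
step 2: m = 1.368250, f(m) = 2.538324 > 0 → root in [0.966500, 1.368250]
step 3: m = 1.167375, f(m) = 0.914826 > 0 → root in [0.966500, 1.167375]
step 4: m = 1.066938, f(m) = 0.212101 > 0 → root in [0.966500, 1.066938]
Midpoint of [0.966500, 1.066938] = 1.016719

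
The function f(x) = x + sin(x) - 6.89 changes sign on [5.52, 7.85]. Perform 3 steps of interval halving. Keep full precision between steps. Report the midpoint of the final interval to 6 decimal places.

6.539375

f(5.520000) = -2.061227, f(7.850000) = 1.959992 (opposite signs)
step 1: m = 6.685000, f(m) = 0.186089 > 0 → root in [5.520000, 6.685000]
step 2: m = 6.102500, f(m) = -0.967204 < 0 → root in [6.102500, 6.685000]
step 3: m = 6.393750, f(m) = -0.385910 < 0 → root in [6.393750, 6.685000]
Midpoint of [6.393750, 6.685000] = 6.539375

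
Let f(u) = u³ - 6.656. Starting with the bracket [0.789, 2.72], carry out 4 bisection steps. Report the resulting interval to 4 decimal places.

f(0.789000) = -6.164831, f(2.720000) = 13.467648 (opposite signs)
step 1: m = 1.754500, f(m) = -1.255175 < 0 → root in [1.754500, 2.720000]
step 2: m = 2.237250, f(m) = 4.542080 > 0 → root in [1.754500, 2.237250]
step 3: m = 1.995875, f(m) = 1.294602 > 0 → root in [1.754500, 1.995875]
step 4: m = 1.875188, f(m) = -0.062225 < 0 → root in [1.875188, 1.995875]

[1.8752, 1.9959]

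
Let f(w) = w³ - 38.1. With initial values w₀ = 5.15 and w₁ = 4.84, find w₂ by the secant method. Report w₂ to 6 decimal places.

3.834580

f(w_0) = 98.490875, f(w_1) = 75.279904
w_2 = 4.840000 - (75.279904)·(4.840000 - 5.150000)/(75.279904 - (98.490875)) = 3.834580; f(w_2) = 18.283687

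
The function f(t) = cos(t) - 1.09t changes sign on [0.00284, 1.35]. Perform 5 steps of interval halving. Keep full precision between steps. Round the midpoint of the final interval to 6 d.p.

f(0.002840) = 0.996900, f(1.350000) = -1.252493 (opposite signs)
step 1: m = 0.676420, f(m) = 0.042521 > 0 → root in [0.676420, 1.350000]
step 2: m = 1.013210, f(m) = -0.575259 < 0 → root in [0.676420, 1.013210]
step 3: m = 0.844815, f(m) = -0.256979 < 0 → root in [0.676420, 0.844815]
step 4: m = 0.760617, f(m) = -0.104663 < 0 → root in [0.676420, 0.760617]
step 5: m = 0.718519, f(m) = -0.030404 < 0 → root in [0.676420, 0.718519]
Midpoint of [0.676420, 0.718519] = 0.697469

0.697469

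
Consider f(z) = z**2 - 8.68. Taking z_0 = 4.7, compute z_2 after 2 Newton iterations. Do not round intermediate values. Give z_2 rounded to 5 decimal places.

2.96254

f'(z) = 2z
z_0 = 4.700000: f = 13.410000, f' = 9.400000 → z_1 = 4.700000 - (13.410000)/(9.400000) = 3.273404
z_1 = 3.273404: f = 2.035175, f' = 6.546809 → z_2 = 3.273404 - (2.035175)/(6.546809) = 2.962539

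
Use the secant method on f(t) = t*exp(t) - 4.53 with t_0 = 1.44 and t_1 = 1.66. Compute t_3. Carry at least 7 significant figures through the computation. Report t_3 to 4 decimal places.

f(t_0) = 1.547802, f(t_1) = 4.200456
t_2 = 1.660000 - (4.200456)·(1.660000 - 1.440000)/(4.200456 - (1.547802)) = 1.311632; f(t_2) = 0.339074
t_3 = 1.311632 - (0.339074)·(1.311632 - 1.660000)/(0.339074 - (4.200456)) = 1.281041; f(t_3) = 0.082242

1.2810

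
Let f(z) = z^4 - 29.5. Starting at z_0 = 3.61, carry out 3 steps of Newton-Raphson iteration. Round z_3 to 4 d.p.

2.3407

f'(z) = 4z^3
z_0 = 3.610000: f = 140.335630, f' = 188.183524 → z_1 = 3.610000 - (140.335630)/(188.183524) = 2.864262
z_1 = 2.864262: f = 37.805551, f' = 93.993572 → z_2 = 2.864262 - (37.805551)/(93.993572) = 2.462048
z_2 = 2.462048: f = 7.243948, f' = 59.696566 → z_3 = 2.462048 - (7.243948)/(59.696566) = 2.340702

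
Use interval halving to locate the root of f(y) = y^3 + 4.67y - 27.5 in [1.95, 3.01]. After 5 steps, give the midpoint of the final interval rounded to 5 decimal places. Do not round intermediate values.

f(1.950000) = -10.978625, f(3.010000) = 13.827601 (opposite signs)
step 1: m = 2.480000, f(m) = -0.665408 < 0 → root in [2.480000, 3.010000]
step 2: m = 2.745000, f(m) = 6.002794 > 0 → root in [2.480000, 2.745000]
step 3: m = 2.612500, f(m) = 2.531096 > 0 → root in [2.480000, 2.612500]
step 4: m = 2.546250, f(m) = 0.899317 > 0 → root in [2.480000, 2.546250]
step 5: m = 2.513125, f(m) = 0.108682 > 0 → root in [2.480000, 2.513125]
Midpoint of [2.480000, 2.513125] = 2.496562

2.49656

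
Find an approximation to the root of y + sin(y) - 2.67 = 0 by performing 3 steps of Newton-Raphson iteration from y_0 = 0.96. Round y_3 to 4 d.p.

f'(y) = 1 + cos(y)
y_0 = 0.960000: f = -0.890808, f' = 1.573520 → y_1 = 0.960000 - (-0.890808)/(1.573520) = 1.526125
y_1 = 1.526125: f = -0.144873, f' = 1.044657 → y_2 = 1.526125 - (-0.144873)/(1.044657) = 1.664805
y_2 = 1.664805: f = -0.009611, f' = 0.906130 → y_3 = 1.664805 - (-0.009611)/(0.906130) = 1.675411

1.6754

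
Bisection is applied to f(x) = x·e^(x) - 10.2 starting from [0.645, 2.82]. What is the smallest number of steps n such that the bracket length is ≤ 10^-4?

15

Initial width b − a = 2.82 − 0.645 = 2.175000.
After n steps the width is (b−a)/2^n; need (b−a)/2^n ≤ 10^-4.
So n ≥ log₂(2.175000/10^-4) = log₂(21750.0000) ≈ 14.4087.
Hence n = 15.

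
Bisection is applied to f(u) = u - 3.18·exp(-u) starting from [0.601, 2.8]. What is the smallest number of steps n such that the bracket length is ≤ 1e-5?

18

Initial width b − a = 2.8 − 0.601 = 2.199000.
After n steps the width is (b−a)/2^n; need (b−a)/2^n ≤ 1e-5.
So n ≥ log₂(2.199000/1e-5) = log₂(219900.0000) ≈ 17.7465.
Hence n = 18.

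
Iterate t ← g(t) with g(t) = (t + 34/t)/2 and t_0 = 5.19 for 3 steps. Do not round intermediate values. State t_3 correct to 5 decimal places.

5.83095

t_1 = g(5.190000) = 5.870530
t_2 = g(5.870530) = 5.831085
t_3 = g(5.831085) = 5.830952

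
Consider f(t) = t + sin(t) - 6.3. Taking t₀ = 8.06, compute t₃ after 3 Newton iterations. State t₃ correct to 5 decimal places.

f'(t) = 1 + cos(t)
t_0 = 8.060000: f = 2.738853, f' = 0.795436 → t_1 = 8.060000 - (2.738853)/(0.795436) = 4.616790
t_1 = 4.616790: f = -2.678644, f' = 0.904546 → t_2 = 4.616790 - (-2.678644)/(0.904546) = 7.578102
t_2 = 7.578102: f = 2.240289, f' = 1.272393 → t_3 = 7.578102 - (2.240289)/(1.272393) = 5.817413

5.81741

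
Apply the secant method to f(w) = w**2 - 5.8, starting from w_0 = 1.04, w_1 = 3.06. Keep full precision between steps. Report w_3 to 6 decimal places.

f(w_0) = -4.718400, f(w_1) = 3.563600
w_2 = 3.060000 - (3.563600)·(3.060000 - 1.040000)/(3.563600 - (-4.718400)) = 2.190829; f(w_2) = -1.000267
w_3 = 2.190829 - (-1.000267)·(2.190829 - 3.060000)/(-1.000267 - (3.563600)) = 2.381326; f(w_3) = -0.129285

2.381326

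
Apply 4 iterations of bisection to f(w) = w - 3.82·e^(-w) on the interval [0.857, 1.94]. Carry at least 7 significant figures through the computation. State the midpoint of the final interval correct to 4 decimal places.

1.1616

f(0.857000) = -0.764336, f(1.940000) = 1.391051 (opposite signs)
step 1: m = 1.398500, f(m) = 0.455086 > 0 → root in [0.857000, 1.398500]
step 2: m = 1.127750, f(m) = -0.109017 < 0 → root in [1.127750, 1.398500]
step 3: m = 1.263125, f(m) = 0.182947 > 0 → root in [1.127750, 1.263125]
step 4: m = 1.195437, f(m) = 0.039614 > 0 → root in [1.127750, 1.195437]
Midpoint of [1.127750, 1.195437] = 1.161594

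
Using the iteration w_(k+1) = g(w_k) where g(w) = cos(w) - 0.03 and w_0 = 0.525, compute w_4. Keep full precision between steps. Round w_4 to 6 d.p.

w_1 = g(0.525000) = 0.835324
w_2 = g(0.835324) = 0.640938
w_3 = g(0.640938) = 0.771536
w_4 = g(0.771536) = 0.686841

0.686841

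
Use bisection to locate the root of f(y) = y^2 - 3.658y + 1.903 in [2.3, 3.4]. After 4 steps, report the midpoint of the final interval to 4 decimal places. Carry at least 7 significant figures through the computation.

f(2.300000) = -1.220400, f(3.400000) = 1.025800 (opposite signs)
step 1: m = 2.850000, f(m) = -0.399800 < 0 → root in [2.850000, 3.400000]
step 2: m = 3.125000, f(m) = 0.237375 > 0 → root in [2.850000, 3.125000]
step 3: m = 2.987500, f(m) = -0.100119 < 0 → root in [2.987500, 3.125000]
step 4: m = 3.056250, f(m) = 0.063902 > 0 → root in [2.987500, 3.056250]
Midpoint of [2.987500, 3.056250] = 3.021875

3.0219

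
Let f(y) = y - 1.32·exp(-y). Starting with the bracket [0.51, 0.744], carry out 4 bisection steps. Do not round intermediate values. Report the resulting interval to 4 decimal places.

f(0.510000) = -0.282654, f(0.744000) = 0.116724 (opposite signs)
step 1: m = 0.627000, f(m) = -0.078133 < 0 → root in [0.627000, 0.744000]
step 2: m = 0.685500, f(m) = 0.020434 > 0 → root in [0.627000, 0.685500]
step 3: m = 0.656250, f(m) = -0.028557 < 0 → root in [0.656250, 0.685500]
step 4: m = 0.670875, f(m) = -0.003990 < 0 → root in [0.670875, 0.685500]

[0.6709, 0.6855]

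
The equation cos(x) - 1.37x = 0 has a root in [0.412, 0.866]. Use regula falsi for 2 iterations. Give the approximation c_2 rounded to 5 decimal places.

f(0.412000) = 0.351882, f(0.866000) = -0.538541
step 1: c = 0.591414, f(c) = 0.019916 > 0 → new bracket [0.591414, 0.866000]
step 2: c = 0.601206, f(c) = 0.001001 > 0 → new bracket [0.601206, 0.866000]

0.60121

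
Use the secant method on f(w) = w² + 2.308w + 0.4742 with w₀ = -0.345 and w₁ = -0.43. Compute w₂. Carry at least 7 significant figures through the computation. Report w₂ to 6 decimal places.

-0.212557

Secant update: w_(k+1) = w_k − f(w_k)·(w_k − w_(k-1))/(f(w_k) − f(w_(k-1))).
f(w_0) = -0.203035, f(w_1) = -0.333340
w_2 = -0.430000 - (-0.333340)·(-0.430000 - -0.345000)/(-0.333340 - (-0.203035)) = -0.212557; f(w_2) = 0.028799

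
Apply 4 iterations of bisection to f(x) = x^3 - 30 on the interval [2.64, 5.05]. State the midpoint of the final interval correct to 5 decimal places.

3.16719

f(2.640000) = -11.600256, f(5.050000) = 98.787625 (opposite signs)
step 1: m = 3.845000, f(m) = 26.844576 > 0 → root in [2.640000, 3.845000]
step 2: m = 3.242500, f(m) = 4.091017 > 0 → root in [2.640000, 3.242500]
step 3: m = 2.941250, f(m) = -4.555389 < 0 → root in [2.941250, 3.242500]
step 4: m = 3.091875, f(m) = -0.442630 < 0 → root in [3.091875, 3.242500]
Midpoint of [3.091875, 3.242500] = 3.167187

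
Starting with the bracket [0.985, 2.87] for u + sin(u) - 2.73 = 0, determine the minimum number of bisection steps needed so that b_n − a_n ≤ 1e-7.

Initial width b − a = 2.87 − 0.985 = 1.885000.
After n steps the width is (b−a)/2^n; need (b−a)/2^n ≤ 1e-7.
So n ≥ log₂(1.885000/1e-7) = log₂(18850000.0000) ≈ 24.1681.
Hence n = 25.

25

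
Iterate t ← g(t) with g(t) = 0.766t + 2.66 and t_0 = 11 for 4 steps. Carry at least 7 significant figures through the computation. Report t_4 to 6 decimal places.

11.240990

t_1 = g(11.000000) = 11.086000
t_2 = g(11.086000) = 11.151876
t_3 = g(11.151876) = 11.202337
t_4 = g(11.202337) = 11.240990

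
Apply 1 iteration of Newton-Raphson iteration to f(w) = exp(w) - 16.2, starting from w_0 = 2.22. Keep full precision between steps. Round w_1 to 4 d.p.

2.9795

f'(w) = exp(w)
w_0 = 2.220000: f = -6.992669, f' = 9.207331 → w_1 = 2.220000 - (-6.992669)/(9.207331) = 2.979468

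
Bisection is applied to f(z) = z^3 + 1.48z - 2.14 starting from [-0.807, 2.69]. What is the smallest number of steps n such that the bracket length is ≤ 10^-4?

Initial width b − a = 2.69 − -0.807 = 3.497000.
After n steps the width is (b−a)/2^n; need (b−a)/2^n ≤ 10^-4.
So n ≥ log₂(3.497000/10^-4) = log₂(34970.0000) ≈ 15.0938.
Hence n = 16.

16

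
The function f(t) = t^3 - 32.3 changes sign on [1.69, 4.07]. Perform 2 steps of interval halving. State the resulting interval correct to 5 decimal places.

f(1.690000) = -27.473191, f(4.070000) = 35.119143 (opposite signs)
step 1: m = 2.880000, f(m) = -8.412128 < 0 → root in [2.880000, 4.070000]
step 2: m = 3.475000, f(m) = 9.662797 > 0 → root in [2.880000, 3.475000]

[2.88000, 3.47500]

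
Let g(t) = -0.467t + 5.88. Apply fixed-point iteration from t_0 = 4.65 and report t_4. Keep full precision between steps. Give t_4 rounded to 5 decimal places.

4.03871

t_1 = g(4.650000) = 3.708450
t_2 = g(3.708450) = 4.148154
t_3 = g(4.148154) = 3.942812
t_4 = g(3.942812) = 4.038707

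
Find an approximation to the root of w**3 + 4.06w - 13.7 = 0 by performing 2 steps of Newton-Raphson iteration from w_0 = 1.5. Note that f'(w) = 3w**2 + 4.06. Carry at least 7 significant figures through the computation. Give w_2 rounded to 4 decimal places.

1.8410

w_0 = 1.500000: f = -4.235000, f' = 10.810000 → w_1 = 1.500000 - (-4.235000)/(10.810000) = 1.891767
w_1 = 1.891767: f = 0.750795, f' = 14.796346 → w_2 = 1.891767 - (0.750795)/(14.796346) = 1.841025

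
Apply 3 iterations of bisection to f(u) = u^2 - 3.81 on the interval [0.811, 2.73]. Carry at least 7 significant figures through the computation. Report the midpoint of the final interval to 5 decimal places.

1.89044

f(0.811000) = -3.152279, f(2.730000) = 3.642900 (opposite signs)
step 1: m = 1.770500, f(m) = -0.675330 < 0 → root in [1.770500, 2.730000]
step 2: m = 2.250250, f(m) = 1.253625 > 0 → root in [1.770500, 2.250250]
step 3: m = 2.010375, f(m) = 0.231608 > 0 → root in [1.770500, 2.010375]
Midpoint of [1.770500, 2.010375] = 1.890437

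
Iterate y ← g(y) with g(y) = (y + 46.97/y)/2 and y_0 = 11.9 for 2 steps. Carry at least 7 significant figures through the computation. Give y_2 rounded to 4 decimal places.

y_1 = g(11.900000) = 7.923529
y_2 = g(7.923529) = 6.925722

6.9257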